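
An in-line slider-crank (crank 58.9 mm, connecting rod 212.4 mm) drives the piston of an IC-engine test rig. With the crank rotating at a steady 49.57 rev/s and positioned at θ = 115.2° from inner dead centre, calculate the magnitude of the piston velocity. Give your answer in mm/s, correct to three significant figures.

14600

ω = 2π·49.6 = 311.5 rad/s
For an in-line slider-crank, x = r cosθ + √(L² − r² sin²θ), so v = −rω sinθ·[1 + r cosθ/√(L² − r² sin²θ)].
With r = 0.0589 m, L = 0.2124 m, θ = 115.2°: √(L² − r² sin²θ) = 0.20561 m.
v = −0.0589·311.5·0.90483·[1 + 0.0589·-0.42578/0.20561] = -14.574 m/s.
|v| = 14.574 m/s = 14574 mm/s.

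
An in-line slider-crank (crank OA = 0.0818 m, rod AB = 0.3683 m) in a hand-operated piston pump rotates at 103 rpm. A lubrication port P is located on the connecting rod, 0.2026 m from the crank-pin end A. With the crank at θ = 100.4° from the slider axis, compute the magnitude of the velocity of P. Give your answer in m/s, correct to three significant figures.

ω = 10.79 rad/s.  Crank-pin speed |V_A| = rω = 0.88231 m/s, perpendicular to OA.
Rod angle: sinφ = −(r/L) sinθ ⇒ φ = -12.618°; ω_rod = −rω cosθ/√(L²−r²sin²θ) = +0.44316 rad/s.
V_P = V_A + ω_rod × AP, with AP = 0.2026 m along the rod.
Components: V_Px = −rω sinθ − a·ω_rod·sinφ = -0.8482 m/s;  V_Py = rω cosθ + a·ω_rod·cosφ = -0.071658 m/s.
|V_P| = √(V_Px² + V_Py²) = 0.85122 m/s.

0.851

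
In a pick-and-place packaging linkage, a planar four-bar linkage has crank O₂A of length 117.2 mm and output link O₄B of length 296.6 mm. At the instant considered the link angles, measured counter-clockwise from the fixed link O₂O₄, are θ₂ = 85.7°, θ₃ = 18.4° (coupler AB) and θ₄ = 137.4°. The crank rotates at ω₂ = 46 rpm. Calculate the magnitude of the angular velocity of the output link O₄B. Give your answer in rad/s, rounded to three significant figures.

2.01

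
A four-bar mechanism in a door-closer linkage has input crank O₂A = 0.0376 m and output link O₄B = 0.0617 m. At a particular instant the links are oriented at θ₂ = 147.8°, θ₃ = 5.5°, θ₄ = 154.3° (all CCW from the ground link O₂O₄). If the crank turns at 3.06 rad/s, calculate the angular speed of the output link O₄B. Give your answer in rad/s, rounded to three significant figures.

ω₂ = 3.06 rad/s
Differentiating the loop-closure r₂e^{iθ₂}+r₃e^{iθ₃}=r₁+r₄e^{iθ₄} gives r₂ω₂e^{iθ₂}+r₃ω₃e^{iθ₃}=r₄ω₄e^{iθ₄}.
Eliminating the other unknown: ω₄ = r₂ω₂ sin(θ₂−θ₃) / [r₄ sin(θ₄−θ₃)].
Numerator sine = +0.61153; denominator sine = +0.51803.
Result = 0.0376·3.06·(+0.61153) / (0.0617·(+0.51803)) = +2.2013 rad/s; magnitude 2.2013 rad/s.

2.20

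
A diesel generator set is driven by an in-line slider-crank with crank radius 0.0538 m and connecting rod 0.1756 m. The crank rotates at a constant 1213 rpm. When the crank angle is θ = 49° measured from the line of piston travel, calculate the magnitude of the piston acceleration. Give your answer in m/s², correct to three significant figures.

ω = 2π·1213/60 = 127 rad/s
x(θ) = r cosθ + √(L² − r² sin²θ); with ω constant, a = ω²·d²x/dθ².
d²x/dθ² = −r cosθ − r²(cos2θ)/√u − r⁴ sin²2θ/(4u^{3/2}),  u = L² − r² sin²θ = 0.0291867 m².
Substituting r = 0.0538 m, L = 0.1756 m, θ = 49°: d²x/dθ² = -0.03335 m.
a = ω²·d²x/dθ² = (127)²·(-0.03335) = -538.11 m/s²;  |a| = 538.11 m/s².

538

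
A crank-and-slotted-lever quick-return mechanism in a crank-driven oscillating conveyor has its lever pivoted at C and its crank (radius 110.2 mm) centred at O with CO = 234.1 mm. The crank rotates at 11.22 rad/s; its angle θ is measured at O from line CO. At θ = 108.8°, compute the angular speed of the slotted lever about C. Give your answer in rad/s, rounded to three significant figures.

ω = 11.22 rad/s
Crank pin A relative to C: A = (d + r cosθ, r sinθ); lever angle φ = atan2(r sinθ, d + r cosθ).
Differentiating tanφ: φ̇ = rω(d cosθ + r)/(d² + r² + 2dr cosθ).
d² + r² + 2dr cosθ = |CA|² = 0.0503193 m²;  d cosθ + r = +0.034758 m.
|ω_lever| = |0.1102·11.22·+0.034758| / 0.0503193 = 0.85406 rad/s.

0.854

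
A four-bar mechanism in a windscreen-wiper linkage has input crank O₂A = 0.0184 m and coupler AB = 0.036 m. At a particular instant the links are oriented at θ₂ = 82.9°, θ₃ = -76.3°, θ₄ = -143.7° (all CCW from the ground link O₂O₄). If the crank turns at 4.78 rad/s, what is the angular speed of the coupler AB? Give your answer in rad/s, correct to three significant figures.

ω₂ = 4.78 rad/s
Differentiating the loop-closure r₂e^{iθ₂}+r₃e^{iθ₃}=r₁+r₄e^{iθ₄} gives r₂ω₂e^{iθ₂}+r₃ω₃e^{iθ₃}=r₄ω₄e^{iθ₄}.
Eliminating the other unknown: ω₃ = r₂ω₂ sin(θ₄−θ₂) / [r₃ sin(θ₃−θ₄)].
Numerator sine = +0.72657; denominator sine = +0.92321.
Result = 0.0184·4.78·(+0.72657) / (0.036·(+0.92321)) = +1.9228 rad/s; magnitude 1.9228 rad/s.

1.92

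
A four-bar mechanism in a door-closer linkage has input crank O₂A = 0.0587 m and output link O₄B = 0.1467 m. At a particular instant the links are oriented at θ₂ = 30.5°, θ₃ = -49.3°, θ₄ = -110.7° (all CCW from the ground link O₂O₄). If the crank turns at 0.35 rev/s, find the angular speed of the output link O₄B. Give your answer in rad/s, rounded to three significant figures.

ω₂ = 2.199 rad/s (from 0.35 rev/s).
Differentiating the loop-closure r₂e^{iθ₂}+r₃e^{iθ₃}=r₁+r₄e^{iθ₄} gives r₂ω₂e^{iθ₂}+r₃ω₃e^{iθ₃}=r₄ω₄e^{iθ₄}.
Eliminating the other unknown: ω₄ = r₂ω₂ sin(θ₂−θ₃) / [r₄ sin(θ₄−θ₃)].
Numerator sine = +0.98420; denominator sine = -0.87798.
Result = 0.0587·2.199·(+0.98420) / (0.1467·(-0.87798)) = -0.9864 rad/s; magnitude 0.9864 rad/s.

0.986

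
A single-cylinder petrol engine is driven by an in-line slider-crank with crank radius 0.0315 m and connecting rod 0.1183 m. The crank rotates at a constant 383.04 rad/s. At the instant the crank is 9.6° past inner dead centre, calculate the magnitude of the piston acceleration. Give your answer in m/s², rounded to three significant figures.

ω = 383 rad/s
x(θ) = r cosθ + √(L² − r² sin²θ); with ω constant, a = ω²·d²x/dθ².
d²x/dθ² = −r cosθ − r²(cos2θ)/√u − r⁴ sin²2θ/(4u^{3/2}),  u = L² − r² sin²θ = 0.0139673 m².
Substituting r = 0.0315 m, L = 0.1183 m, θ = 9.6°: d²x/dθ² = -0.039004 m.
a = ω²·d²x/dθ² = (383)²·(-0.039004) = -5722.6 m/s²;  |a| = 5722.6 m/s².

5720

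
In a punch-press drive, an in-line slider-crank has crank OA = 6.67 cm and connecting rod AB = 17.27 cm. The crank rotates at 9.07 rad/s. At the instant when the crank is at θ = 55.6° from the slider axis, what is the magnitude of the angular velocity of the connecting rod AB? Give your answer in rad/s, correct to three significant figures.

2.09

ω = 9.07 rad/s
The rod makes angle φ with the slider axis where L sinφ = r sinθ; differentiating, L cosφ·φ̇ = r ω cosθ.
L cosφ = √(L² − r² sin²θ) = 0.1637 m.
|ω_rod| = r ω |cosθ| / √(L² − r² sin²θ) = 0.0667·9.07·0.56497/0.1637 = 2.0879 rad/s.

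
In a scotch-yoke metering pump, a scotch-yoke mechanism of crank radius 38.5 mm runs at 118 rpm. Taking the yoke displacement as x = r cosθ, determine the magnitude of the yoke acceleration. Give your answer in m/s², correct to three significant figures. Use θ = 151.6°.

ω = 12.36 rad/s (from 118 rpm).
x = r cosθ ⇒ ẍ = −rω² cosθ (ω constant).
|a| = rω²|cosθ| = 0.0385·(12.36)²·|cos 151.6°| = 5.1712 m/s².

5.17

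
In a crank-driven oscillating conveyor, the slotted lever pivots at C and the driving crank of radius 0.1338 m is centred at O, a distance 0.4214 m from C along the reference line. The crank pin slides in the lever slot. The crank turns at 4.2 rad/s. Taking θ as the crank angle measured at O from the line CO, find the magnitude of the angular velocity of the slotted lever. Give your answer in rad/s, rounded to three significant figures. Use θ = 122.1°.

ω = 4.2 rad/s
Crank pin A relative to C: A = (d + r cosθ, r sinθ); lever angle φ = atan2(r sinθ, d + r cosθ).
Differentiating tanφ: φ̇ = rω(d cosθ + r)/(d² + r² + 2dr cosθ).
d² + r² + 2dr cosθ = |CA|² = 0.135556 m²;  d cosθ + r = -0.090131 m.
|ω_lever| = |0.1338·4.2·-0.090131| / 0.135556 = 0.37365 rad/s.

0.374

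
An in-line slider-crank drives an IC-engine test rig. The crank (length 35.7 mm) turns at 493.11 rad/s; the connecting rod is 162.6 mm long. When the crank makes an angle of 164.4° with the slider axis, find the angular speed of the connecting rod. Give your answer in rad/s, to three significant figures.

ω = 493.1 rad/s
The rod makes angle φ with the slider axis where L sinφ = r sinθ; differentiating, L cosφ·φ̇ = r ω cosθ.
L cosφ = √(L² − r² sin²θ) = 0.16232 m.
|ω_rod| = r ω |cosθ| / √(L² − r² sin²θ) = 0.0357·493.1·0.96316/0.16232 = 104.46 rad/s.

104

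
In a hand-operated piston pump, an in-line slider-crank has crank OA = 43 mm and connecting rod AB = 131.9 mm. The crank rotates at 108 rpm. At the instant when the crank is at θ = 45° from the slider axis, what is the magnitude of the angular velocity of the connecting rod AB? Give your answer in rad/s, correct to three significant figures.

2.68

ω = 11.31 rad/s (converted from 108 rpm).
The rod makes angle φ with the slider axis where L sinφ = r sinθ; differentiating, L cosφ·φ̇ = r ω cosθ.
L cosφ = √(L² − r² sin²θ) = 0.12835 m.
|ω_rod| = r ω |cosθ| / √(L² − r² sin²θ) = 0.043·11.31·0.70711/0.12835 = 2.6793 rad/s.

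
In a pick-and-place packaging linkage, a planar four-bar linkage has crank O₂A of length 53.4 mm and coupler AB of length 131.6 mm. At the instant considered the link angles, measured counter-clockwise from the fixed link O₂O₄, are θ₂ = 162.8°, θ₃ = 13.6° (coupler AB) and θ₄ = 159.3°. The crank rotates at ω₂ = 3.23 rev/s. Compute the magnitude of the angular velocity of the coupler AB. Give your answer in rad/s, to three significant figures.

ω₂ = 20.29 rad/s (from 3.23 rev/s).
Differentiating the loop-closure r₂e^{iθ₂}+r₃e^{iθ₃}=r₁+r₄e^{iθ₄} gives r₂ω₂e^{iθ₂}+r₃ω₃e^{iθ₃}=r₄ω₄e^{iθ₄}.
Eliminating the other unknown: ω₃ = r₂ω₂ sin(θ₄−θ₂) / [r₃ sin(θ₃−θ₄)].
Numerator sine = -0.06105; denominator sine = -0.56353.
Result = 0.0534·20.29·(-0.06105) / (0.1316·(-0.56353)) = +0.89213 rad/s; magnitude 0.89213 rad/s.

0.892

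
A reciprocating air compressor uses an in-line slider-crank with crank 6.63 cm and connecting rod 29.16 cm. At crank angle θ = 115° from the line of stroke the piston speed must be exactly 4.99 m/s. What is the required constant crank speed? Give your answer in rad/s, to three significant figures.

92.1

For an in-line slider-crank, |v_piston| = rω|sinθ|·[1 + r cosθ/√(L² − r² sin²θ)].
With r = 0.0663 m, L = 0.2916 m, θ = 115°: the bracketed kinematic factor |dx/dθ| = 0.054188 m.
ω = v/|dx/dθ| = 4.99/0.054188 = 92.087 rad/s.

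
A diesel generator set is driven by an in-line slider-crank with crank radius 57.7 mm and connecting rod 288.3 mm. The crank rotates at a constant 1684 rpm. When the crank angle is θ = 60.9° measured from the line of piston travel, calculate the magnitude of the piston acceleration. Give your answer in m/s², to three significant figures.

ω = 2π·1684/60 = 176.3 rad/s
x(θ) = r cosθ + √(L² − r² sin²θ); with ω constant, a = ω²·d²x/dθ².
d²x/dθ² = −r cosθ − r²(cos2θ)/√u − r⁴ sin²2θ/(4u^{3/2}),  u = L² − r² sin²θ = 0.0805751 m².
Substituting r = 0.0577 m, L = 0.2883 m, θ = 60.9°: d²x/dθ² = -0.021969 m.
a = ω²·d²x/dθ² = (176.3)²·(-0.021969) = -683.19 m/s²;  |a| = 683.19 m/s².

683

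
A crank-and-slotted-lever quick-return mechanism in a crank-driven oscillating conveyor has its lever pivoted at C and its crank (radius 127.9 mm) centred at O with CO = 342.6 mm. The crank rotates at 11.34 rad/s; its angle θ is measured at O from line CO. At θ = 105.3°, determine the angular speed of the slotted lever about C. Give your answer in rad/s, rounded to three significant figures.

ω = 11.34 rad/s
Crank pin A relative to C: A = (d + r cosθ, r sinθ); lever angle φ = atan2(r sinθ, d + r cosθ).
Differentiating tanφ: φ̇ = rω(d cosθ + r)/(d² + r² + 2dr cosθ).
d² + r² + 2dr cosθ = |CA|² = 0.110608 m²;  d cosθ + r = +0.037497 m.
|ω_lever| = |0.1279·11.34·+0.037497| / 0.110608 = 0.49169 rad/s.

0.492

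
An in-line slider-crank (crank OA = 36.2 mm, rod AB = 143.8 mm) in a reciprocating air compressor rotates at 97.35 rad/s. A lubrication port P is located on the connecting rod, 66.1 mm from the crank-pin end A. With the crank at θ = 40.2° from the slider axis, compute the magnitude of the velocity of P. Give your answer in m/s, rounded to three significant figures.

ω = 97.35 rad/s.  Crank-pin speed |V_A| = rω = 3.5241 m/s, perpendicular to OA.
Rod angle: sinφ = −(r/L) sinθ ⇒ φ = -9.351°; ω_rod = −rω cosθ/√(L²−r²sin²θ) = -18.97 rad/s.
V_P = V_A + ω_rod × AP, with AP = 0.0661 m along the rod.
Components: V_Px = −rω sinθ − a·ω_rod·sinφ = -2.4784 m/s;  V_Py = rω cosθ + a·ω_rod·cosφ = +1.4544 m/s.
|V_P| = √(V_Px² + V_Py²) = 2.8736 m/s.

2.87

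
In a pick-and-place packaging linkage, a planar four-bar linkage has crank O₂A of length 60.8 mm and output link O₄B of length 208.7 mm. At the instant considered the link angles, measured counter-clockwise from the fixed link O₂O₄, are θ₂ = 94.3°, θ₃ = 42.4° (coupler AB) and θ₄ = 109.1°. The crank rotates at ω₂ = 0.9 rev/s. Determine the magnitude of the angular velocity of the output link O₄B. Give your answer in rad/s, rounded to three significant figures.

1.41

ω₂ = 5.655 rad/s (from 0.9 rev/s).
Differentiating the loop-closure r₂e^{iθ₂}+r₃e^{iθ₃}=r₁+r₄e^{iθ₄} gives r₂ω₂e^{iθ₂}+r₃ω₃e^{iθ₃}=r₄ω₄e^{iθ₄}.
Eliminating the other unknown: ω₄ = r₂ω₂ sin(θ₂−θ₃) / [r₄ sin(θ₄−θ₃)].
Numerator sine = +0.78694; denominator sine = +0.91845.
Result = 0.0608·5.655·(+0.78694) / (0.2087·(+0.91845)) = +1.4115 rad/s; magnitude 1.4115 rad/s.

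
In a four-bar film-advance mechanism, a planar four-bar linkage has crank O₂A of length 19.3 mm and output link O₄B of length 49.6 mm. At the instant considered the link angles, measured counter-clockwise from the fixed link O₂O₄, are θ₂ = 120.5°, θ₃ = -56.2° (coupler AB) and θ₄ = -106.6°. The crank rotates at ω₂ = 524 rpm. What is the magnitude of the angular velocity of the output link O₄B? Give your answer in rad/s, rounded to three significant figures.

1.60

ω₂ = 54.87 rad/s (from 524 rpm).
Differentiating the loop-closure r₂e^{iθ₂}+r₃e^{iθ₃}=r₁+r₄e^{iθ₄} gives r₂ω₂e^{iθ₂}+r₃ω₃e^{iθ₃}=r₄ω₄e^{iθ₄}.
Eliminating the other unknown: ω₄ = r₂ω₂ sin(θ₂−θ₃) / [r₄ sin(θ₄−θ₃)].
Numerator sine = +0.05756; denominator sine = -0.77051.
Result = 0.0193·54.87·(+0.05756) / (0.0496·(-0.77051)) = -1.5952 rad/s; magnitude 1.5952 rad/s.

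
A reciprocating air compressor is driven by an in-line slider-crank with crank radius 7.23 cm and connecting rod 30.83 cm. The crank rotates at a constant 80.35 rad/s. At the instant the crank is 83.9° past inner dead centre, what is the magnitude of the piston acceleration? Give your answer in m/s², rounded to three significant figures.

ω = 80.35 rad/s
x(θ) = r cosθ + √(L² − r² sin²θ); with ω constant, a = ω²·d²x/dθ².
d²x/dθ² = −r cosθ − r²(cos2θ)/√u − r⁴ sin²2θ/(4u^{3/2}),  u = L² − r² sin²θ = 0.0898806 m².
Substituting r = 0.0723 m, L = 0.3083 m, θ = 83.9°: d²x/dθ² = +0.0093479 m.
a = ω²·d²x/dθ² = (80.35)²·(+0.0093479) = +60.351 m/s²;  |a| = 60.351 m/s².

60.4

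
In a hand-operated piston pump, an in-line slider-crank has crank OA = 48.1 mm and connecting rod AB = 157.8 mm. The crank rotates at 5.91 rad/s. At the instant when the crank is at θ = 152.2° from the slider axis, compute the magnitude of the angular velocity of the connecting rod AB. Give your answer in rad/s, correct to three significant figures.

1.61

ω = 5.91 rad/s
The rod makes angle φ with the slider axis where L sinφ = r sinθ; differentiating, L cosφ·φ̇ = r ω cosθ.
L cosφ = √(L² − r² sin²θ) = 0.1562 m.
|ω_rod| = r ω |cosθ| / √(L² − r² sin²θ) = 0.0481·5.91·0.88458/0.1562 = 1.6099 rad/s.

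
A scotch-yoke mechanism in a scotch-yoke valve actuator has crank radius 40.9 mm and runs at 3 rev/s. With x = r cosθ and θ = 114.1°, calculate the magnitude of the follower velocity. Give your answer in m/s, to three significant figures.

ω = 18.85 rad/s (from 3 rev/s).
x = r cosθ ⇒ ẋ = −rω sinθ.
|v| = rω|sinθ| = 0.0409·18.85·|sin 114.1°| = 0.70375 m/s.

0.704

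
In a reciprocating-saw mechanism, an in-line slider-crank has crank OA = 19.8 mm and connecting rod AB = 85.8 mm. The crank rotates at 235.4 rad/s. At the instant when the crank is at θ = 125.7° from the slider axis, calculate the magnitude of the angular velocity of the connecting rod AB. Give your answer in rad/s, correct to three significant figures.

ω = 235.4 rad/s
The rod makes angle φ with the slider axis where L sinφ = r sinθ; differentiating, L cosφ·φ̇ = r ω cosθ.
L cosφ = √(L² − r² sin²θ) = 0.08428 m.
|ω_rod| = r ω |cosθ| / √(L² − r² sin²θ) = 0.0198·235.4·0.58354/0.08428 = 32.272 rad/s.

32.3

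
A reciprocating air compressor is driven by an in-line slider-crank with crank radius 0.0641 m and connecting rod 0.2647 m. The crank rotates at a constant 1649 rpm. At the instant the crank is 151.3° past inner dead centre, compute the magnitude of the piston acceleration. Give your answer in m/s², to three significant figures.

ω = 2π·1649/60 = 172.7 rad/s
x(θ) = r cosθ + √(L² − r² sin²θ); with ω constant, a = ω²·d²x/dθ².
d²x/dθ² = −r cosθ − r²(cos2θ)/√u − r⁴ sin²2θ/(4u^{3/2}),  u = L² − r² sin²θ = 0.0691185 m².
Substituting r = 0.0641 m, L = 0.2647 m, θ = 151.3°: d²x/dθ² = +0.04764 m.
a = ω²·d²x/dθ² = (172.7)²·(+0.04764) = +1420.6 m/s²;  |a| = 1420.6 m/s².

1420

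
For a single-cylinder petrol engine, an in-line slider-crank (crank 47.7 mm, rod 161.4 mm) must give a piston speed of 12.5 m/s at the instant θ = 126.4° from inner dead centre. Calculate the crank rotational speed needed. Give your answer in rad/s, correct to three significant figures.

For an in-line slider-crank, |v_piston| = rω|sinθ|·[1 + r cosθ/√(L² − r² sin²θ)].
With r = 0.0477 m, L = 0.1614 m, θ = 126.4°: the bracketed kinematic factor |dx/dθ| = 0.031461 m.
ω = v/|dx/dθ| = 12.5/0.031461 = 397.32 rad/s.

397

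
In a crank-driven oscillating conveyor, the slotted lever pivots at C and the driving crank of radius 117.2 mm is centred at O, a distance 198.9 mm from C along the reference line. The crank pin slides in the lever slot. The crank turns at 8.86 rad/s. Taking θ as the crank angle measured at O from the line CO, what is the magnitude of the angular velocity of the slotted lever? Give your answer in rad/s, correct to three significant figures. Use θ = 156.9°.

ω = 8.86 rad/s
Crank pin A relative to C: A = (d + r cosθ, r sinθ); lever angle φ = atan2(r sinθ, d + r cosθ).
Differentiating tanφ: φ̇ = rω(d cosθ + r)/(d² + r² + 2dr cosθ).
d² + r² + 2dr cosθ = |CA|² = 0.010413 m²;  d cosθ + r = -0.065752 m.
|ω_lever| = |0.1172·8.86·-0.065752| / 0.010413 = 6.5569 rad/s.

6.56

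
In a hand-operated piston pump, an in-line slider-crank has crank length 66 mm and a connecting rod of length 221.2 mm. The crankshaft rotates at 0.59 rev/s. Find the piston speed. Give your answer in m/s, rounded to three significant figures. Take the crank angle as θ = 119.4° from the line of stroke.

ω = 2π·0.59 = 3.707 rad/s
For an in-line slider-crank, x = r cosθ + √(L² − r² sin²θ), so v = −rω sinθ·[1 + r cosθ/√(L² − r² sin²θ)].
With r = 0.066 m, L = 0.2212 m, θ = 119.4°: √(L² − r² sin²θ) = 0.2136 m.
v = −0.066·3.707·0.87121·[1 + 0.066·-0.49090/0.2136] = -0.18082 m/s.
|v| = 0.18082 m/s.

0.181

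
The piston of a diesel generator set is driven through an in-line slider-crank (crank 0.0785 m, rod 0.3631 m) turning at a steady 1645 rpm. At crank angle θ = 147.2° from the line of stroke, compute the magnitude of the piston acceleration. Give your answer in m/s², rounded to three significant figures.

1740

ω = 2π·1645/60 = 172.3 rad/s
x(θ) = r cosθ + √(L² − r² sin²θ); with ω constant, a = ω²·d²x/dθ².
d²x/dθ² = −r cosθ − r²(cos2θ)/√u − r⁴ sin²2θ/(4u^{3/2}),  u = L² − r² sin²θ = 0.130033 m².
Substituting r = 0.0785 m, L = 0.3631 m, θ = 147.2°: d²x/dθ² = +0.058757 m.
a = ω²·d²x/dθ² = (172.3)²·(+0.058757) = +1743.6 m/s²;  |a| = 1743.6 m/s².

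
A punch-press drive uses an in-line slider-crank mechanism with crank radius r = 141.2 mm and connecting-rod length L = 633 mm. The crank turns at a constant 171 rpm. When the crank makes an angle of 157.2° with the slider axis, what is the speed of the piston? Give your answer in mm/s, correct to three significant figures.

ω = 2π·171/60 = 17.91 rad/s
For an in-line slider-crank, x = r cosθ + √(L² − r² sin²θ), so v = −rω sinθ·[1 + r cosθ/√(L² − r² sin²θ)].
With r = 0.1412 m, L = 0.633 m, θ = 157.2°: √(L² − r² sin²θ) = 0.63063 m.
v = −0.1412·17.91·0.38752·[1 + 0.1412·-0.92186/0.63063] = -0.77758 m/s.
|v| = 0.77758 m/s = 777.58 mm/s.

778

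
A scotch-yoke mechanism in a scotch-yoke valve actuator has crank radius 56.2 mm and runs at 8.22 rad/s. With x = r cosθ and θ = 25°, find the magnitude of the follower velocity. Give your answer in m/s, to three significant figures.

0.195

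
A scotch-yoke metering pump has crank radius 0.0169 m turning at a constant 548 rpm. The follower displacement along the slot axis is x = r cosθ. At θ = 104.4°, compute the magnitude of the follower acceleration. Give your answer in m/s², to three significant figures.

ω = 57.39 rad/s (from 548 rpm).
x = r cosθ ⇒ ẍ = −rω² cosθ (ω constant).
|a| = rω²|cosθ| = 0.0169·(57.39)²·|cos 104.4°| = 13.841 m/s².

13.8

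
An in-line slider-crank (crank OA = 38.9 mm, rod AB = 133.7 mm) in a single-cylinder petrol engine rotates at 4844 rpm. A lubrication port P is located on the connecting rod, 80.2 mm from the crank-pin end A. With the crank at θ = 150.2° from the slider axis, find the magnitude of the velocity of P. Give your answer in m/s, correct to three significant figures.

10.8

ω = 507.3 rad/s.  Crank-pin speed |V_A| = rω = 19.733 m/s, perpendicular to OA.
Rod angle: sinφ = −(r/L) sinθ ⇒ φ = -8.314°; ω_rod = −rω cosθ/√(L²−r²sin²θ) = +129.43 rad/s.
V_P = V_A + ω_rod × AP, with AP = 0.0802 m along the rod.
Components: V_Px = −rω sinθ − a·ω_rod·sinφ = -8.3056 m/s;  V_Py = rω cosθ + a·ω_rod·cosφ = -6.8518 m/s.
|V_P| = √(V_Px² + V_Py²) = 10.767 m/s.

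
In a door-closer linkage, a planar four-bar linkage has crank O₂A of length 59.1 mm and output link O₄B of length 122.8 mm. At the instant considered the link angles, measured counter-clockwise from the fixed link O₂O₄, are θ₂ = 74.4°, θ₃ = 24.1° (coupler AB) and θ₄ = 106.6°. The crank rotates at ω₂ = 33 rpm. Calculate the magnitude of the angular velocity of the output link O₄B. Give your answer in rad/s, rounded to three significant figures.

1.29

ω₂ = 3.456 rad/s (from 33 rpm).
Differentiating the loop-closure r₂e^{iθ₂}+r₃e^{iθ₃}=r₁+r₄e^{iθ₄} gives r₂ω₂e^{iθ₂}+r₃ω₃e^{iθ₃}=r₄ω₄e^{iθ₄}.
Eliminating the other unknown: ω₄ = r₂ω₂ sin(θ₂−θ₃) / [r₄ sin(θ₄−θ₃)].
Numerator sine = +0.76940; denominator sine = +0.99144.
Result = 0.0591·3.456·(+0.76940) / (0.1228·(+0.99144)) = +1.2907 rad/s; magnitude 1.2907 rad/s.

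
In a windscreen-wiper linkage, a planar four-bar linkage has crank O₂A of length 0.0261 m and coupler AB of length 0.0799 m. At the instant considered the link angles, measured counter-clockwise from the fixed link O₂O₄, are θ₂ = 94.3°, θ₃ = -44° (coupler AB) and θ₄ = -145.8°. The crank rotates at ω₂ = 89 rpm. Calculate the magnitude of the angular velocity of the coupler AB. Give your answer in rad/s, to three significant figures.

ω₂ = 9.32 rad/s (from 89 rpm).
Differentiating the loop-closure r₂e^{iθ₂}+r₃e^{iθ₃}=r₁+r₄e^{iθ₄} gives r₂ω₂e^{iθ₂}+r₃ω₃e^{iθ₃}=r₄ω₄e^{iθ₄}.
Eliminating the other unknown: ω₃ = r₂ω₂ sin(θ₄−θ₂) / [r₃ sin(θ₃−θ₄)].
Numerator sine = +0.86690; denominator sine = +0.97887.
Result = 0.0261·9.32·(+0.86690) / (0.0799·(+0.97887)) = +2.6962 rad/s; magnitude 2.6962 rad/s.

2.70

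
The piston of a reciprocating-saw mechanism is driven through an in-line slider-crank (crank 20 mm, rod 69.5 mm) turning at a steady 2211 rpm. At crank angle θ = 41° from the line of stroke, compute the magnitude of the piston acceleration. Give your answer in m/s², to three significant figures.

ω = 2π·2211/60 = 231.5 rad/s
x(θ) = r cosθ + √(L² − r² sin²θ); with ω constant, a = ω²·d²x/dθ².
d²x/dθ² = −r cosθ − r²(cos2θ)/√u − r⁴ sin²2θ/(4u^{3/2}),  u = L² − r² sin²θ = 0.00465808 m².
Substituting r = 0.02 m, L = 0.0695 m, θ = 41°: d²x/dθ² = -0.016033 m.
a = ω²·d²x/dθ² = (231.5)²·(-0.016033) = -859.52 m/s²;  |a| = 859.52 m/s².

860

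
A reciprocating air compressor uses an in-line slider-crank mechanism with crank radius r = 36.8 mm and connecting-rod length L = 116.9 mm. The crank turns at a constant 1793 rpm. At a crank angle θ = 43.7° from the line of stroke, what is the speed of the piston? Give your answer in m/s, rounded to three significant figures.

ω = 2π·1793/60 = 187.8 rad/s
For an in-line slider-crank, x = r cosθ + √(L² − r² sin²θ), so v = −rω sinθ·[1 + r cosθ/√(L² − r² sin²θ)].
With r = 0.0368 m, L = 0.1169 m, θ = 43.7°: √(L² − r² sin²θ) = 0.1141 m.
v = −0.0368·187.8·0.69088·[1 + 0.0368·0.72297/0.1141] = -5.8869 m/s.
|v| = 5.8869 m/s.

5.89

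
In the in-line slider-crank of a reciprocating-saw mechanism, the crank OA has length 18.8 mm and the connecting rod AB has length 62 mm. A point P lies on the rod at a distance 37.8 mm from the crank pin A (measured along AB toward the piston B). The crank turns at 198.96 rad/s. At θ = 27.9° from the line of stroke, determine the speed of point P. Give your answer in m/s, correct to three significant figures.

ω = 199 rad/s.  Crank-pin speed |V_A| = rω = 3.7404 m/s, perpendicular to OA.
Rod angle: sinφ = −(r/L) sinθ ⇒ φ = -8.157°; ω_rod = −rω cosθ/√(L²−r²sin²θ) = -53.862 rad/s.
V_P = V_A + ω_rod × AP, with AP = 0.0378 m along the rod.
Components: V_Px = −rω sinθ − a·ω_rod·sinφ = -2.0392 m/s;  V_Py = rω cosθ + a·ω_rod·cosφ = +1.2903 m/s.
|V_P| = √(V_Px² + V_Py²) = 2.4131 m/s.

2.41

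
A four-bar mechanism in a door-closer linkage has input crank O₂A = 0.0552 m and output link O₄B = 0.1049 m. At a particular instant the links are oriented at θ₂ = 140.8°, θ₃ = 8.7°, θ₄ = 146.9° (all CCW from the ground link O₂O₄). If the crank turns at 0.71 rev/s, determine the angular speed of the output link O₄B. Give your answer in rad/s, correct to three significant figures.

2.61

ω₂ = 4.461 rad/s (from 0.71 rev/s).
Differentiating the loop-closure r₂e^{iθ₂}+r₃e^{iθ₃}=r₁+r₄e^{iθ₄} gives r₂ω₂e^{iθ₂}+r₃ω₃e^{iθ₃}=r₄ω₄e^{iθ₄}.
Eliminating the other unknown: ω₄ = r₂ω₂ sin(θ₂−θ₃) / [r₄ sin(θ₄−θ₃)].
Numerator sine = +0.74198; denominator sine = +0.66653.
Result = 0.0552·4.461·(+0.74198) / (0.1049·(+0.66653)) = +2.6132 rad/s; magnitude 2.6132 rad/s.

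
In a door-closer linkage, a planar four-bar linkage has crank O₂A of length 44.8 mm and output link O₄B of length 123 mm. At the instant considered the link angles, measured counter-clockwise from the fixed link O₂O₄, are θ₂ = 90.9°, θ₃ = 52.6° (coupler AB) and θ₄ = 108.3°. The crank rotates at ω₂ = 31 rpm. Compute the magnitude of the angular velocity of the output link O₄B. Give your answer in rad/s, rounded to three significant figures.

0.887

ω₂ = 3.246 rad/s (from 31 rpm).
Differentiating the loop-closure r₂e^{iθ₂}+r₃e^{iθ₃}=r₁+r₄e^{iθ₄} gives r₂ω₂e^{iθ₂}+r₃ω₃e^{iθ₃}=r₄ω₄e^{iθ₄}.
Eliminating the other unknown: ω₄ = r₂ω₂ sin(θ₂−θ₃) / [r₄ sin(θ₄−θ₃)].
Numerator sine = +0.61978; denominator sine = +0.82610.
Result = 0.0448·3.246·(+0.61978) / (0.123·(+0.82610)) = +0.88709 rad/s; magnitude 0.88709 rad/s.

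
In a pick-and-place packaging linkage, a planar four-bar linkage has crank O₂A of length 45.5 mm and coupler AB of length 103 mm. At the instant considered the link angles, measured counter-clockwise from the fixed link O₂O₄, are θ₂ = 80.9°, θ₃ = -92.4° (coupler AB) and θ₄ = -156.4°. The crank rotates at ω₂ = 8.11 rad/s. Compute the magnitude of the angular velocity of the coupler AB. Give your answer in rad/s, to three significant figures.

ω₂ = 8.11 rad/s
Differentiating the loop-closure r₂e^{iθ₂}+r₃e^{iθ₃}=r₁+r₄e^{iθ₄} gives r₂ω₂e^{iθ₂}+r₃ω₃e^{iθ₃}=r₄ω₄e^{iθ₄}.
Eliminating the other unknown: ω₃ = r₂ω₂ sin(θ₄−θ₂) / [r₃ sin(θ₃−θ₄)].
Numerator sine = +0.84151; denominator sine = +0.89879.
Result = 0.0455·8.11·(+0.84151) / (0.103·(+0.89879)) = +3.3542 rad/s; magnitude 3.3542 rad/s.

3.35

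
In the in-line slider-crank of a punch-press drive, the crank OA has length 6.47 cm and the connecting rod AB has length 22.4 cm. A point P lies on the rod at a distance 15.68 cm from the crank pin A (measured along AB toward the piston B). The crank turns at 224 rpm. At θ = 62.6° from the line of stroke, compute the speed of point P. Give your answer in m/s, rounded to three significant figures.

1.49

ω = 23.46 rad/s.  Crank-pin speed |V_A| = rω = 1.5177 m/s, perpendicular to OA.
Rod angle: sinφ = −(r/L) sinθ ⇒ φ = -14.859°; ω_rod = −rω cosθ/√(L²−r²sin²θ) = -3.2259 rad/s.
V_P = V_A + ω_rod × AP, with AP = 0.1568 m along the rod.
Components: V_Px = −rω sinθ − a·ω_rod·sinφ = -1.4771 m/s;  V_Py = rω cosθ + a·ω_rod·cosφ = +0.20953 m/s.
|V_P| = √(V_Px² + V_Py²) = 1.4919 m/s.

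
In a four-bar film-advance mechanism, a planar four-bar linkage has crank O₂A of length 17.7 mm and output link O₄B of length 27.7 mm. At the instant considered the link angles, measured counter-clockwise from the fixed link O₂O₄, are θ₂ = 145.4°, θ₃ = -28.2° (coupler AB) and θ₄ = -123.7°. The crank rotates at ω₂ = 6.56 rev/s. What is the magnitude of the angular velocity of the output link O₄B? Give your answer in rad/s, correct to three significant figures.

2.95

ω₂ = 41.22 rad/s (from 6.56 rev/s).
Differentiating the loop-closure r₂e^{iθ₂}+r₃e^{iθ₃}=r₁+r₄e^{iθ₄} gives r₂ω₂e^{iθ₂}+r₃ω₃e^{iθ₃}=r₄ω₄e^{iθ₄}.
Eliminating the other unknown: ω₄ = r₂ω₂ sin(θ₂−θ₃) / [r₄ sin(θ₄−θ₃)].
Numerator sine = +0.11147; denominator sine = -0.99540.
Result = 0.0177·41.22·(+0.11147) / (0.0277·(-0.99540)) = -2.9494 rad/s; magnitude 2.9494 rad/s.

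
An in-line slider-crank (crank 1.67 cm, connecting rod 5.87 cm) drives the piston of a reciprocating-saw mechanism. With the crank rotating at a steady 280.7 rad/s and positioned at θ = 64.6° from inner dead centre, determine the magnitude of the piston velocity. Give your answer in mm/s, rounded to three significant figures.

ω = 280.7 rad/s
For an in-line slider-crank, x = r cosθ + √(L² − r² sin²θ), so v = −rω sinθ·[1 + r cosθ/√(L² − r² sin²θ)].
With r = 0.0167 m, L = 0.0587 m, θ = 64.6°: √(L² − r² sin²θ) = 0.056728 m.
v = −0.0167·280.7·0.90334·[1 + 0.0167·0.42894/0.056728] = -4.7693 m/s.
|v| = 4.7693 m/s = 4769.3 mm/s.

4770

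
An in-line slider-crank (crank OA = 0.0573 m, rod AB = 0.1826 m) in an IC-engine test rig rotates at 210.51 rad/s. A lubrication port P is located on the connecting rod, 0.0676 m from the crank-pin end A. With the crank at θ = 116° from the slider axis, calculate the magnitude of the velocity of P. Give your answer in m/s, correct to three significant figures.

ω = 210.5 rad/s.  Crank-pin speed |V_A| = rω = 12.062 m/s, perpendicular to OA.
Rod angle: sinφ = −(r/L) sinθ ⇒ φ = -16.382°; ω_rod = −rω cosθ/√(L²−r²sin²θ) = +30.183 rad/s.
V_P = V_A + ω_rod × AP, with AP = 0.0676 m along the rod.
Components: V_Px = −rω sinθ − a·ω_rod·sinφ = -10.266 m/s;  V_Py = rω cosθ + a·ω_rod·cosφ = -3.3302 m/s.
|V_P| = √(V_Px² + V_Py²) = 10.793 m/s.

10.8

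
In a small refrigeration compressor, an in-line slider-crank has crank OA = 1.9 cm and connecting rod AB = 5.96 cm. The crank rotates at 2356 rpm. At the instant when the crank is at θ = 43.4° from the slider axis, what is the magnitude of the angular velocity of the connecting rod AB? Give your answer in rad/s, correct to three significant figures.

58.6

ω = 246.7 rad/s (converted from 2356 rpm).
The rod makes angle φ with the slider axis where L sinφ = r sinθ; differentiating, L cosφ·φ̇ = r ω cosθ.
L cosφ = √(L² − r² sin²θ) = 0.058153 m.
|ω_rod| = r ω |cosθ| / √(L² − r² sin²θ) = 0.019·246.7·0.72657/0.058153 = 58.569 rad/s.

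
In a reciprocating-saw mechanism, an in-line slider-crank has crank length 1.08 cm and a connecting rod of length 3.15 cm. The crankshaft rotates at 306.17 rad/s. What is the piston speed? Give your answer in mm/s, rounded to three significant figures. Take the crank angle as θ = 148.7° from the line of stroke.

ω = 306.2 rad/s
For an in-line slider-crank, x = r cosθ + √(L² − r² sin²θ), so v = −rω sinθ·[1 + r cosθ/√(L² − r² sin²θ)].
With r = 0.0108 m, L = 0.0315 m, θ = 148.7°: √(L² − r² sin²θ) = 0.030996 m.
v = −0.0108·306.2·0.51952·[1 + 0.0108·-0.85446/0.030996] = -1.2064 m/s.
|v| = 1.2064 m/s = 1206.4 mm/s.

1210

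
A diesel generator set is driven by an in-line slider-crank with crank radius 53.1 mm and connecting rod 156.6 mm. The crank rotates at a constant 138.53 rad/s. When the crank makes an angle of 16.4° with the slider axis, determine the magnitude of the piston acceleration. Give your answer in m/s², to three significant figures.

1270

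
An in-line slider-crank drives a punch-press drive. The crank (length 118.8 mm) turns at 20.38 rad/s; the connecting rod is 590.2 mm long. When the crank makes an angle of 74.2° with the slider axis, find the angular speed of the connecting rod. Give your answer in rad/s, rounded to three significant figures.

1.14

ω = 20.38 rad/s
The rod makes angle φ with the slider axis where L sinφ = r sinθ; differentiating, L cosφ·φ̇ = r ω cosθ.
L cosφ = √(L² − r² sin²θ) = 0.57902 m.
|ω_rod| = r ω |cosθ| / √(L² − r² sin²θ) = 0.1188·20.38·0.27228/0.57902 = 1.1385 rad/s.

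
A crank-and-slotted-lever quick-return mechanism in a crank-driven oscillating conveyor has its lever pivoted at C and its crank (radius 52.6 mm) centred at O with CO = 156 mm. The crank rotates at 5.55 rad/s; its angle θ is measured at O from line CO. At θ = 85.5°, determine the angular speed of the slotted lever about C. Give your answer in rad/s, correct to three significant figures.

ω = 5.55 rad/s
Crank pin A relative to C: A = (d + r cosθ, r sinθ); lever angle φ = atan2(r sinθ, d + r cosθ).
Differentiating tanφ: φ̇ = rω(d cosθ + r)/(d² + r² + 2dr cosθ).
d² + r² + 2dr cosθ = |CA|² = 0.0283904 m²;  d cosθ + r = +0.06484 m.
|ω_lever| = |0.0526·5.55·+0.06484| / 0.0283904 = 0.66673 rad/s.

0.667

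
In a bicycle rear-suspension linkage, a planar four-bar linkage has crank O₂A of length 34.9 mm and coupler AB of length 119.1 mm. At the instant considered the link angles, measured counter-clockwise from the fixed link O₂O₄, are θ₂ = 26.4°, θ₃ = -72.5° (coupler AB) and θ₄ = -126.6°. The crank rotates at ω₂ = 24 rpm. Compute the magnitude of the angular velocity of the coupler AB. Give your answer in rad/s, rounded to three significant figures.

0.413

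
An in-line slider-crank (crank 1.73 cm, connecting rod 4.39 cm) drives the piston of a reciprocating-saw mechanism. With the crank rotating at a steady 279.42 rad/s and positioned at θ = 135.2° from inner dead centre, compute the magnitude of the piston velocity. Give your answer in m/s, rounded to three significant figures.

ω = 279.4 rad/s
For an in-line slider-crank, x = r cosθ + √(L² − r² sin²θ), so v = −rω sinθ·[1 + r cosθ/√(L² − r² sin²θ)].
With r = 0.0173 m, L = 0.0439 m, θ = 135.2°: √(L² − r² sin²θ) = 0.042174 m.
v = −0.0173·279.4·0.70463·[1 + 0.0173·-0.70957/0.042174] = -2.4147 m/s.
|v| = 2.4147 m/s.

2.41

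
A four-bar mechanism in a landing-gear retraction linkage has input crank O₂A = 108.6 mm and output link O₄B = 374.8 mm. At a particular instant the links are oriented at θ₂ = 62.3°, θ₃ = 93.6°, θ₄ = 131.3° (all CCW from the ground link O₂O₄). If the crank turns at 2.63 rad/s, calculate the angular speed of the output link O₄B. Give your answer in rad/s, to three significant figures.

ω₂ = 2.63 rad/s
Differentiating the loop-closure r₂e^{iθ₂}+r₃e^{iθ₃}=r₁+r₄e^{iθ₄} gives r₂ω₂e^{iθ₂}+r₃ω₃e^{iθ₃}=r₄ω₄e^{iθ₄}.
Eliminating the other unknown: ω₄ = r₂ω₂ sin(θ₂−θ₃) / [r₄ sin(θ₄−θ₃)].
Numerator sine = -0.51952; denominator sine = +0.61153.
Result = 0.1086·2.63·(-0.51952) / (0.3748·(+0.61153)) = -0.6474 rad/s; magnitude 0.6474 rad/s.

0.647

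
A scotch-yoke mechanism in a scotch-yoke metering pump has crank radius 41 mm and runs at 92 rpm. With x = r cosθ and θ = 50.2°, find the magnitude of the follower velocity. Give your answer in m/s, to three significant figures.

0.303

ω = 9.634 rad/s (from 92 rpm).
x = r cosθ ⇒ ẋ = −rω sinθ.
|v| = rω|sinθ| = 0.041·9.634·|sin 50.2°| = 0.30347 m/s.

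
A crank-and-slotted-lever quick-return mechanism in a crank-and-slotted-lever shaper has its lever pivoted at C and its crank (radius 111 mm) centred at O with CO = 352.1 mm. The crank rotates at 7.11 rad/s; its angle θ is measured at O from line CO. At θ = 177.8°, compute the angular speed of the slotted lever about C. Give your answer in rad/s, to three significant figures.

ω = 7.11 rad/s
Crank pin A relative to C: A = (d + r cosθ, r sinθ); lever angle φ = atan2(r sinθ, d + r cosθ).
Differentiating tanφ: φ̇ = rω(d cosθ + r)/(d² + r² + 2dr cosθ).
d² + r² + 2dr cosθ = |CA|² = 0.0581868 m²;  d cosθ + r = -0.24084 m.
|ω_lever| = |0.111·7.11·-0.24084| / 0.0581868 = 3.2666 rad/s.

3.27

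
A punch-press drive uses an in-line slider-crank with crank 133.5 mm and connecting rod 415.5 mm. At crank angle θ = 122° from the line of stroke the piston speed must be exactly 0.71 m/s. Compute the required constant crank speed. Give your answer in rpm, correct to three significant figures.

72.8

For an in-line slider-crank, |v_piston| = rω|sinθ|·[1 + r cosθ/√(L² − r² sin²θ)].
With r = 0.1335 m, L = 0.4155 m, θ = 122°: the bracketed kinematic factor |dx/dθ| = 0.09318 m.
ω = v/|dx/dθ| = 0.71/0.09318 = 7.6196 rad/s.
N = 60ω/(2π) = 72.762 rpm.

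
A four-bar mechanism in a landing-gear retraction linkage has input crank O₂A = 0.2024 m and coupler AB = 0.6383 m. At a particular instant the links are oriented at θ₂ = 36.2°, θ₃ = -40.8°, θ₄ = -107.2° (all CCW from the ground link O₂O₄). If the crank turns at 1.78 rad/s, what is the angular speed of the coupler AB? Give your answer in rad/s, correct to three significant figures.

0.367

ω₂ = 1.78 rad/s
Differentiating the loop-closure r₂e^{iθ₂}+r₃e^{iθ₃}=r₁+r₄e^{iθ₄} gives r₂ω₂e^{iθ₂}+r₃ω₃e^{iθ₃}=r₄ω₄e^{iθ₄}.
Eliminating the other unknown: ω₃ = r₂ω₂ sin(θ₄−θ₂) / [r₃ sin(θ₃−θ₄)].
Numerator sine = -0.59622; denominator sine = +0.91636.
Result = 0.2024·1.78·(-0.59622) / (0.6383·(+0.91636)) = -0.36724 rad/s; magnitude 0.36724 rad/s.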